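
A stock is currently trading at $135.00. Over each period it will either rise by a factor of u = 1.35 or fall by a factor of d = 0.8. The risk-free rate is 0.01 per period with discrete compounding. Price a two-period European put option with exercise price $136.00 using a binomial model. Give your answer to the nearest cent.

Risk-neutral probability p = (1 + 0.01 − 0.8)/(1.35 − 0.8) = 0.2100/0.5500 = 0.3818
Terminal stock prices: S_uu = 246, S_ud = 145.8, S_dd = 86.4
Terminal payoffs (K − S): max(-110, 0) = 0, max(-9.8, 0) = 0, max(49.6, 0) = 49.6
Node u (S = 182.2): V_u = 1/1.01·[0.3818·0.0000 + 0.6182·0.0000] = 0.0000
Node d (S = 108): V_d = 1/1.01·[0.3818·0.0000 + 0.6182·49.6000] = 30.3582
Node 0 (S = 135): V_0 = 1/1.01·[0.3818·0.0000 + 0.6182·30.3582] = 18.5811

$18.58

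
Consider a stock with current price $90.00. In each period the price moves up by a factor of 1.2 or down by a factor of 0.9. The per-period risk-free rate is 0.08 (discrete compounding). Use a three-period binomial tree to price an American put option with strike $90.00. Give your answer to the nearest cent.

Risk-neutral probability p = (1 + 0.08 − 0.9)/(1.2 − 0.9) = 0.1800/0.3000 = 0.6000
Terminal stock prices: S_uuu = 155.5, S_uud = 116.6, S_udd = 87.48, S_ddd = 65.61
Terminal payoffs (K − S): max(-65.52, 0) = 0, max(-26.64, 0) = 0, max(2.52, 0) = 2.52, max(24.39, 0) = 24.39
Node uu (S = 129.6): continuation = 1/1.08·[0.6000·0.0000 + 0.4000·0.0000] = 0.0000; exercise value = 0.0000 ≤ continuation, so V_uu = 0.0000
Node ud (S = 97.2): continuation = 1/1.08·[0.6000·0.0000 + 0.4000·2.5200] = 0.9333; exercise value = 0.0000 ≤ continuation, so V_ud = 0.9333
Node dd (S = 72.9): continuation = 1/1.08·[0.6000·2.5200 + 0.4000·24.3900] = 10.4333; exercise value = 17.1000 > continuation, so V_dd = 17.1000 (exercise)
Node u (S = 108): continuation = 1/1.08·[0.6000·0.0000 + 0.4000·0.9333] = 0.3457; exercise value = 0.0000 ≤ continuation, so V_u = 0.3457
Node d (S = 81): continuation = 1/1.08·[0.6000·0.9333 + 0.4000·17.1000] = 6.8519; exercise value = 9.0000 > continuation, so V_d = 9.0000 (exercise)
Node 0 (S = 90): continuation = 1/1.08·[0.6000·0.3457 + 0.4000·9.0000] = 3.5254; exercise value = 0.0000 ≤ continuation, so V_0 = 3.5254

$3.53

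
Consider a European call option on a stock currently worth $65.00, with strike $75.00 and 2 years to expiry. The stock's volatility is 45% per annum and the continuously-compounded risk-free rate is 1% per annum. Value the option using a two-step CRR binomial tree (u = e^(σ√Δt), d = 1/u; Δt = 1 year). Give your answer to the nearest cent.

CRR parameters: u = e^(σ√Δt) = e^(0.45·√1) = 1.5683, d = 1/u = 0.6376
Per-period rate: rΔt = 0.01·1 = 0.01, so R = e^0.01 = 1.0101
Risk-neutral probability p = (e^0.01 − 0.6376)/(1.5683 − 0.6376) = 0.3724/0.9307 = 0.4002
Terminal stock prices: S_uu = 159.9, S_ud = 65, S_dd = 26.43
Terminal payoffs (S − K): max(84.87, 0) = 84.87, max(-10, 0) = 0, max(-48.57, 0) = 0
Node u (S = 101.9): V_u = e^(−0.01)·[0.4002·84.8742 + 0.5998·0.0000] = 33.6253
Node d (S = 41.45): V_d = e^(−0.01)·[0.4002·0.0000 + 0.5998·0.0000] = 0.0000
Node 0 (S = 65): V_0 = e^(−0.01)·[0.4002·33.6253 + 0.5998·0.0000] = 13.3216

$13.32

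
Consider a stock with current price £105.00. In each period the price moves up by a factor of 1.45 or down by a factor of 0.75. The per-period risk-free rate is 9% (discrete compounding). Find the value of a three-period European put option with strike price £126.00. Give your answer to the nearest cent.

Risk-neutral probability p = (1 + 0.09 − 0.75)/(1.45 − 0.75) = 0.3400/0.7000 = 0.4857
Terminal stock prices: S_uuu = 320.1, S_uud = 165.6, S_udd = 85.64, S_ddd = 44.3
Terminal payoffs (K − S): max(-194.1, 0) = 0, max(-39.57, 0) = 0, max(40.36, 0) = 40.36, max(81.7, 0) = 81.7
Node uu (S = 220.8): V_uu = 1/1.09·[0.4857·0.0000 + 0.5143·0.0000] = 0.0000
Node ud (S = 114.2): V_ud = 1/1.09·[0.4857·0.0000 + 0.5143·40.3594] = 19.0424
Node dd (S = 59.06): V_dd = 1/1.09·[0.4857·40.3594 + 0.5143·81.7031] = 56.5338
Node u (S = 152.2): V_u = 1/1.09·[0.4857·0.0000 + 0.5143·19.0424] = 8.9846
Node d (S = 78.75): V_d = 1/1.09·[0.4857·19.0424 + 0.5143·56.5338] = 35.1594
Node 0 (S = 105): V_0 = 1/1.09·[0.4857·8.9846 + 0.5143·35.1594] = 20.5926

£20.59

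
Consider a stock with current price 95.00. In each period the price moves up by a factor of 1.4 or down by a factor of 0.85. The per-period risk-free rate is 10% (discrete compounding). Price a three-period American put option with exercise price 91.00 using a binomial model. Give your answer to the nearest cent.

Risk-neutral probability p = (1 + 0.1 − 0.85)/(1.4 − 0.85) = 0.2500/0.5500 = 0.4545
Terminal stock prices: S_uuu = 260.7, S_uud = 158.3, S_udd = 96.09, S_ddd = 58.34
Terminal payoffs (K − S): max(-169.7, 0) = 0, max(-67.27, 0) = 0, max(-5.092, 0) = 0, max(32.66, 0) = 32.66
Node uu (S = 186.2): continuation = 1/1.1·[0.4545·0.0000 + 0.5455·0.0000] = 0.0000; exercise value = 0.0000 ≤ continuation, so V_uu = 0.0000
Node ud (S = 113): continuation = 1/1.1·[0.4545·0.0000 + 0.5455·0.0000] = 0.0000; exercise value = 0.0000 ≤ continuation, so V_ud = 0.0000
Node dd (S = 68.64): continuation = 1/1.1·[0.4545·0.0000 + 0.5455·32.6581] = 16.1941; exercise value = 22.3625 > continuation, so V_dd = 22.3625 (exercise)
Node u (S = 133): continuation = 1/1.1·[0.4545·0.0000 + 0.5455·0.0000] = 0.0000; exercise value = 0.0000 ≤ continuation, so V_u = 0.0000
Node d (S = 80.75): continuation = 1/1.1·[0.4545·0.0000 + 0.5455·22.3625] = 11.0888; exercise value = 10.2500 ≤ continuation, so V_d = 11.0888
Node 0 (S = 95): continuation = 1/1.1·[0.4545·0.0000 + 0.5455·11.0888] = 5.4986; exercise value = 0.0000 ≤ continuation, so V_0 = 5.4986

5.50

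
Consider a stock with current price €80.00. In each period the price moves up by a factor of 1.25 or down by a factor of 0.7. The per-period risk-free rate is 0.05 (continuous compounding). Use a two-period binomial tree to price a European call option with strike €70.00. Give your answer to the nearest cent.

€20.30

Risk-neutral probability p = (e^0.05 − 0.7)/(1.25 − 0.7) = 0.3513/0.5500 = 0.6387
Terminal stock prices: S_uu = 125, S_ud = 70, S_dd = 39.2
Terminal payoffs (S − K): max(55, 0) = 55, max(0, 0) = 0, max(-30.8, 0) = 0
Node u (S = 100): V_u = e^(−0.05)·[0.6387·55.0000 + 0.3613·0.0000] = 33.4139
Node d (S = 56): V_d = e^(−0.05)·[0.6387·0.0000 + 0.3613·0.0000] = 0.0000
Node 0 (S = 80): V_0 = e^(−0.05)·[0.6387·33.4139 + 0.3613·0.0000] = 20.2998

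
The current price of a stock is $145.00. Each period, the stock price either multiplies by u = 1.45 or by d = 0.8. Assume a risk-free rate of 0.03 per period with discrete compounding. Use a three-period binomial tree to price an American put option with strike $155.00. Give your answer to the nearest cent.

Risk-neutral probability p = (1 + 0.03 − 0.8)/(1.45 − 0.8) = 0.2300/0.6500 = 0.3538
Terminal stock prices: S_uuu = 442.1, S_uud = 243.9, S_udd = 134.6, S_ddd = 74.24
Terminal payoffs (K − S): max(-287.1, 0) = 0, max(-88.89, 0) = 0, max(20.44, 0) = 20.44, max(80.76, 0) = 80.76
Node uu (S = 304.9): continuation = 1/1.03·[0.3538·0.0000 + 0.6462·0.0000] = 0.0000; exercise value = 0.0000 ≤ continuation, so V_uu = 0.0000
Node ud (S = 168.2): continuation = 1/1.03·[0.3538·0.0000 + 0.6462·20.4400] = 12.8227; exercise value = 0.0000 ≤ continuation, so V_ud = 12.8227
Node dd (S = 92.8): continuation = 1/1.03·[0.3538·20.4400 + 0.6462·80.7600] = 57.6854; exercise value = 62.2000 > continuation, so V_dd = 62.2000 (exercise)
Node u (S = 210.2): continuation = 1/1.03·[0.3538·0.0000 + 0.6462·12.8227] = 8.0441; exercise value = 0.0000 ≤ continuation, so V_u = 8.0441
Node d (S = 116): continuation = 1/1.03·[0.3538·12.8227 + 0.6462·62.2000] = 43.4253; exercise value = 39.0000 ≤ continuation, so V_d = 43.4253
Node 0 (S = 145): continuation = 1/1.03·[0.3538·8.0441 + 0.6462·43.4253] = 30.0056; exercise value = 10.0000 ≤ continuation, so V_0 = 30.0056

$30.01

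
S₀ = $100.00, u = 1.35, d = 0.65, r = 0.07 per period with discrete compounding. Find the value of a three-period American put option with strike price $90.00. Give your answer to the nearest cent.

$11.93

Risk-neutral probability p = (1 + 0.07 − 0.65)/(1.35 − 0.65) = 0.4200/0.7000 = 0.6000
Terminal stock prices: S_uuu = 246, S_uud = 118.5, S_udd = 57.04, S_ddd = 27.46
Terminal payoffs (K − S): max(-156, 0) = 0, max(-28.46, 0) = 0, max(32.96, 0) = 32.96, max(62.54, 0) = 62.54
Node uu (S = 182.3): continuation = 1/1.07·[0.6000·0.0000 + 0.4000·0.0000] = 0.0000; exercise value = 0.0000 ≤ continuation, so V_uu = 0.0000
Node ud (S = 87.75): continuation = 1/1.07·[0.6000·0.0000 + 0.4000·32.9625] = 12.3224; exercise value = 2.2500 ≤ continuation, so V_ud = 12.3224
Node dd (S = 42.25): continuation = 1/1.07·[0.6000·32.9625 + 0.4000·62.5375] = 41.8621; exercise value = 47.7500 > continuation, so V_dd = 47.7500 (exercise)
Node u (S = 135): continuation = 1/1.07·[0.6000·0.0000 + 0.4000·12.3224] = 4.6065; exercise value = 0.0000 ≤ continuation, so V_u = 4.6065
Node d (S = 65): continuation = 1/1.07·[0.6000·12.3224 + 0.4000·47.7500] = 24.7602; exercise value = 25.0000 > continuation, so V_d = 25.0000 (exercise)
Node 0 (S = 100): continuation = 1/1.07·[0.6000·4.6065 + 0.4000·25.0000] = 11.9289; exercise value = 0.0000 ≤ continuation, so V_0 = 11.9289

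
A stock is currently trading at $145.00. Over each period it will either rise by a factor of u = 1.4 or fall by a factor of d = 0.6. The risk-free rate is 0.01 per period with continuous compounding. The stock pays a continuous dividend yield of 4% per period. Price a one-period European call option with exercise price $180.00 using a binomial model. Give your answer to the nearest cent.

Per-period risk-free factor R = e^0.01 = 1.0101; dividend-adjusted growth = e^(0.01−0.04) = 0.9704.
Risk-neutral probability p = (0.9704 − 0.6)/(1.4 − 0.6) = 0.3704/0.8000 = 0.4631
Terminal stock prices: S_u = 203, S_d = 87
Terminal payoffs (S − K): max(23, 0) = 23, max(-93, 0) = 0
Node 0 (S = 145): V_0 = e^(−0.01)·[0.4631·23.0000 + 0.5369·0.0000] = 10.5443

$10.54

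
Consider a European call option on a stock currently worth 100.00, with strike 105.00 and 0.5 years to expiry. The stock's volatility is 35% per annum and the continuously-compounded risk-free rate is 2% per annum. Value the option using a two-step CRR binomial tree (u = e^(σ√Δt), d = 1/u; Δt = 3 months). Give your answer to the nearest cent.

CRR parameters: u = e^(σ√Δt) = e^(0.35·√0.25) = 1.1912, d = 1/u = 0.8395
Per-period rate: rΔt = 0.02·0.25 = 0.005, so R = e^0.005 = 1.0050
Risk-neutral probability p = (e^0.005 − 0.8395)/(1.1912 − 0.8395) = 0.1656/0.3518 = 0.4706
Terminal stock prices: S_uu = 141.9, S_ud = 100, S_dd = 70.47
Terminal payoffs (S − K): max(36.91, 0) = 36.91, max(-5, 0) = 0, max(-34.53, 0) = 0
Node u (S = 119.1): V_u = e^(−0.005)·[0.4706·36.9068 + 0.5294·0.0000] = 17.2821
Node d (S = 83.95): V_d = e^(−0.005)·[0.4706·0.0000 + 0.5294·0.0000] = 0.0000
Node 0 (S = 100): V_0 = e^(−0.005)·[0.4706·17.2821 + 0.5294·0.0000] = 8.0925

8.09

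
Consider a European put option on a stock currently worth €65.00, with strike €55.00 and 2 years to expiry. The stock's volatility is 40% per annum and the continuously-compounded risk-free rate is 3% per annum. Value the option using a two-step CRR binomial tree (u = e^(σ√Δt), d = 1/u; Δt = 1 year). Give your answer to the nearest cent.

€7.66

CRR parameters: u = e^(σ√Δt) = e^(0.4·√1) = 1.4918, d = 1/u = 0.6703
Per-period rate: rΔt = 0.03·1 = 0.03, so R = e^0.03 = 1.0305
Risk-neutral probability p = (e^0.03 − 0.6703)/(1.4918 − 0.6703) = 0.3601/0.8215 = 0.4384
Terminal stock prices: S_uu = 144.7, S_ud = 65, S_dd = 29.21
Terminal payoffs (K − S): max(-89.66, 0) = 0, max(-10, 0) = 0, max(25.79, 0) = 25.79
Node u (S = 96.97): V_u = e^(−0.03)·[0.4384·0.0000 + 0.5616·0.0000] = 0.0000
Node d (S = 43.57): V_d = e^(−0.03)·[0.4384·0.0000 + 0.5616·25.7936] = 14.0580
Node 0 (S = 65): V_0 = e^(−0.03)·[0.4384·0.0000 + 0.5616·14.0580] = 7.6618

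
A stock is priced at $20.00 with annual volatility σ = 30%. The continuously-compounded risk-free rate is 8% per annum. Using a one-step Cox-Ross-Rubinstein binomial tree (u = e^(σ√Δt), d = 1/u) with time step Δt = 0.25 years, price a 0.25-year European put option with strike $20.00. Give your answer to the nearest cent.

CRR parameters: u = e^(σ√Δt) = e^(0.3·√0.25) = 1.1618, d = 1/u = 0.8607
Per-period rate: rΔt = 0.08·0.25 = 0.02, so R = e^0.02 = 1.0202
Risk-neutral probability p = (e^0.02 − 0.8607)/(1.1618 − 0.8607) = 0.1595/0.3011 = 0.5297
Terminal stock prices: S_u = 23.24, S_d = 17.21
Terminal payoffs (K − S): max(-3.237, 0) = 0, max(2.786, 0) = 2.786
Node 0 (S = 20): V_0 = e^(−0.02)·[0.5297·0.0000 + 0.4703·2.7858] = 1.2844

$1.28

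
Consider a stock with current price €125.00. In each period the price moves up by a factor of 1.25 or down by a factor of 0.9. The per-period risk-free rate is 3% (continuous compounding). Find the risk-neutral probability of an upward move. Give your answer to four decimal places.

Risk-neutral probability p = (e^0.03 − 0.9)/(1.25 − 0.9) = 0.1305/0.3500 = 0.3727

p = 0.3727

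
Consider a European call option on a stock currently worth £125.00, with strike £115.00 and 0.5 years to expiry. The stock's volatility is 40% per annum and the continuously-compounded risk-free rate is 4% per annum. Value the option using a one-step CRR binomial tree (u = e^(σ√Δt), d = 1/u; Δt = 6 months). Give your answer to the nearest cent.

CRR parameters: u = e^(σ√Δt) = e^(0.4·√0.5) = 1.3269, d = 1/u = 0.7536
Per-period rate: rΔt = 0.04·0.5 = 0.02, so R = e^0.02 = 1.0202
Risk-neutral probability p = (e^0.02 − 0.7536)/(1.3269 − 0.7536) = 0.2666/0.5733 = 0.4650
Terminal stock prices: S_u = 165.9, S_d = 94.2
Terminal payoffs (S − K): max(50.86, 0) = 50.86, max(-20.8, 0) = 0
Node 0 (S = 125): V_0 = e^(−0.02)·[0.4650·50.8621 + 0.5350·0.0000] = 23.1824

£23.18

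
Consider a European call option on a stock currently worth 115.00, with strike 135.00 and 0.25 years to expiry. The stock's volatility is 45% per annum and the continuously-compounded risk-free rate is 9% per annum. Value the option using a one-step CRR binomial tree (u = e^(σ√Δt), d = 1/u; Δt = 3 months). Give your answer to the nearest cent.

4.36

CRR parameters: u = e^(σ√Δt) = e^(0.45·√0.25) = 1.2523, d = 1/u = 0.7985
Per-period rate: rΔt = 0.09·0.25 = 0.0225, so R = e^0.0225 = 1.0228
Risk-neutral probability p = (e^0.0225 − 0.7985)/(1.2523 − 0.7985) = 0.2242/0.4538 = 0.4941
Terminal stock prices: S_u = 144, S_d = 91.83
Terminal payoffs (S − K): max(9.017, 0) = 9.017, max(-43.17, 0) = 0
Node 0 (S = 115): V_0 = e^(−0.0225)·[0.4941·9.0171 + 0.5059·0.0000] = 4.3565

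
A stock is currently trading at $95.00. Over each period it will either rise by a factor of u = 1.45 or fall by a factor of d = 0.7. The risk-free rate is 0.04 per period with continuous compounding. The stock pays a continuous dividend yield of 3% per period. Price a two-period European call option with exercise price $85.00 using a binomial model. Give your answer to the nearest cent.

$23.22

Per-period risk-free factor R = e^0.04 = 1.0408; dividend-adjusted growth = e^(0.04−0.03) = 1.0101.
Risk-neutral probability p = (1.0101 − 0.7)/(1.45 − 0.7) = 0.3101/0.7500 = 0.4134
Terminal stock prices: S_uu = 199.7, S_ud = 96.42, S_dd = 46.55
Terminal payoffs (S − K): max(114.7, 0) = 114.7, max(11.42, 0) = 11.42, max(-38.45, 0) = 0
Node u (S = 137.8): V_u = e^(−0.04)·[0.4134·114.7375 + 0.5866·11.4250] = 52.0118
Node d (S = 66.5): V_d = e^(−0.04)·[0.4134·11.4250 + 0.5866·0.0000] = 4.5379
Node 0 (S = 95): V_0 = e^(−0.04)·[0.4134·52.0118 + 0.5866·4.5379] = 23.2161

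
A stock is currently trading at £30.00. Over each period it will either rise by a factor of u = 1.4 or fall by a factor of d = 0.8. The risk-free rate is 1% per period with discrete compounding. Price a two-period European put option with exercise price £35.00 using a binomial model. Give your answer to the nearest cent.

Risk-neutral probability p = (1 + 0.01 − 0.8)/(1.4 − 0.8) = 0.2100/0.6000 = 0.3500
Terminal stock prices: S_uu = 58.8, S_ud = 33.6, S_dd = 19.2
Terminal payoffs (K − S): max(-23.8, 0) = 0, max(1.4, 0) = 1.4, max(15.8, 0) = 15.8
Node u (S = 42): V_u = 1/1.01·[0.3500·0.0000 + 0.6500·1.4000] = 0.9010
Node d (S = 24): V_d = 1/1.01·[0.3500·1.4000 + 0.6500·15.8000] = 10.6535
Node 0 (S = 30): V_0 = 1/1.01·[0.3500·0.9010 + 0.6500·10.6535] = 7.1684

£7.17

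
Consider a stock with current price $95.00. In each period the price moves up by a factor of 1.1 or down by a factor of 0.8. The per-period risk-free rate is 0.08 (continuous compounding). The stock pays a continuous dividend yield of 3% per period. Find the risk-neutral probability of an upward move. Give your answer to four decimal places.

Per-period risk-free factor R = e^0.08 = 1.0833; dividend-adjusted growth = e^(0.08−0.03) = 1.0513.
Risk-neutral probability p = (1.0513 − 0.8)/(1.1 − 0.8) = 0.2513/0.3000 = 0.8376

p = 0.8376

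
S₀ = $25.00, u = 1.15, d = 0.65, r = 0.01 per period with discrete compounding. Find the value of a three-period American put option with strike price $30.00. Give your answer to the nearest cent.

Risk-neutral probability p = (1 + 0.01 − 0.65)/(1.15 − 0.65) = 0.3600/0.5000 = 0.7200
Terminal stock prices: S_uuu = 38.02, S_uud = 21.49, S_udd = 12.15, S_ddd = 6.866
Terminal payoffs (K − S): max(-8.022, 0) = 0, max(8.509, 0) = 8.509, max(17.85, 0) = 17.85, max(23.13, 0) = 23.13
Node uu (S = 33.06): continuation = 1/1.01·[0.7200·0.0000 + 0.2800·8.5094] = 2.3590; exercise value = 0.0000 ≤ continuation, so V_uu = 2.3590
Node ud (S = 18.69): continuation = 1/1.01·[0.7200·8.5094 + 0.2800·17.8531] = 11.0155; exercise value = 11.3125 > continuation, so V_ud = 11.3125 (exercise)
Node dd (S = 10.56): continuation = 1/1.01·[0.7200·17.8531 + 0.2800·23.1344] = 19.1405; exercise value = 19.4375 > continuation, so V_dd = 19.4375 (exercise)
Node u (S = 28.75): continuation = 1/1.01·[0.7200·2.3590 + 0.2800·11.3125] = 4.8178; exercise value = 1.2500 ≤ continuation, so V_u = 4.8178
Node d (S = 16.25): continuation = 1/1.01·[0.7200·11.3125 + 0.2800·19.4375] = 13.4530; exercise value = 13.7500 > continuation, so V_d = 13.7500 (exercise)
Node 0 (S = 25): continuation = 1/1.01·[0.7200·4.8178 + 0.2800·13.7500] = 7.2464; exercise value = 5.0000 ≤ continuation, so V_0 = 7.2464

$7.25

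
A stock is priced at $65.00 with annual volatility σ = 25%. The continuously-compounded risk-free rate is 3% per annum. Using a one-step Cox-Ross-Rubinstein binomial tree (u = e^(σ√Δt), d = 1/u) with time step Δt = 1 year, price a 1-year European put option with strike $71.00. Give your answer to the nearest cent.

CRR parameters: u = e^(σ√Δt) = e^(0.25·√1) = 1.2840, d = 1/u = 0.7788
Per-period rate: rΔt = 0.03·1 = 0.03, so R = e^0.03 = 1.0305
Risk-neutral probability p = (e^0.03 − 0.7788)/(1.2840 − 0.7788) = 0.2517/0.5052 = 0.4981
Terminal stock prices: S_u = 83.46, S_d = 50.62
Terminal payoffs (K − S): max(-12.46, 0) = 0, max(20.38, 0) = 20.38
Node 0 (S = 65): V_0 = e^(−0.03)·[0.4981·0.0000 + 0.5019·20.3779] = 9.9254

$9.93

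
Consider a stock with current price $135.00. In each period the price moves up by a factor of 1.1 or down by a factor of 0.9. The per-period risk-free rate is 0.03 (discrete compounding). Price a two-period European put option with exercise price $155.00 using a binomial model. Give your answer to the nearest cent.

$14.43

Risk-neutral probability p = (1 + 0.03 − 0.9)/(1.1 − 0.9) = 0.1300/0.2000 = 0.6500
Terminal stock prices: S_uu = 163.4, S_ud = 133.7, S_dd = 109.4
Terminal payoffs (K − S): max(-8.35, 0) = 0, max(21.35, 0) = 21.35, max(45.65, 0) = 45.65
Node u (S = 148.5): V_u = 1/1.03·[0.6500·0.0000 + 0.3500·21.3500] = 7.2549
Node d (S = 121.5): V_d = 1/1.03·[0.6500·21.3500 + 0.3500·45.6500] = 28.9854
Node 0 (S = 135): V_0 = 1/1.03·[0.6500·7.2549 + 0.3500·28.9854] = 14.4277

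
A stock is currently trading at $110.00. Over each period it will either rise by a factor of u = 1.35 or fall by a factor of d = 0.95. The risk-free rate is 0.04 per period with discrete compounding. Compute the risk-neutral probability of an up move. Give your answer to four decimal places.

Risk-neutral probability p = (1 + 0.04 − 0.95)/(1.35 − 0.95) = 0.0900/0.4000 = 0.2250

p = 0.2250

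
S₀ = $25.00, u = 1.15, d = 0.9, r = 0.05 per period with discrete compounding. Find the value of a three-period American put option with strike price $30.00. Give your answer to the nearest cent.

Risk-neutral probability p = (1 + 0.05 − 0.9)/(1.15 − 0.9) = 0.1500/0.2500 = 0.6000
Terminal stock prices: S_uuu = 38.02, S_uud = 29.76, S_udd = 23.29, S_ddd = 18.23
Terminal payoffs (K − S): max(-8.022, 0) = 0, max(0.2438, 0) = 0.2438, max(6.713, 0) = 6.713, max(11.77, 0) = 11.77
Node uu (S = 33.06): continuation = 1/1.05·[0.6000·0.0000 + 0.4000·0.2438] = 0.0929; exercise value = 0.0000 ≤ continuation, so V_uu = 0.0929
Node ud (S = 25.87): continuation = 1/1.05·[0.6000·0.2438 + 0.4000·6.7125] = 2.6964; exercise value = 4.1250 > continuation, so V_ud = 4.1250 (exercise)
Node dd (S = 20.25): continuation = 1/1.05·[0.6000·6.7125 + 0.4000·11.7750] = 8.3214; exercise value = 9.7500 > continuation, so V_dd = 9.7500 (exercise)
Node u (S = 28.75): continuation = 1/1.05·[0.6000·0.0929 + 0.4000·4.1250] = 1.6245; exercise value = 1.2500 ≤ continuation, so V_u = 1.6245
Node d (S = 22.5): continuation = 1/1.05·[0.6000·4.1250 + 0.4000·9.7500] = 6.0714; exercise value = 7.5000 > continuation, so V_d = 7.5000 (exercise)
Node 0 (S = 25): continuation = 1/1.05·[0.6000·1.6245 + 0.4000·7.5000] = 3.7854; exercise value = 5.0000 > continuation, so V_0 = 5.0000 (exercise)

$5.00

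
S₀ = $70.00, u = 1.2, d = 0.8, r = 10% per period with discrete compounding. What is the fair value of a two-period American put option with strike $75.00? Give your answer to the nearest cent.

$5.53

Risk-neutral probability p = (1 + 0.1 − 0.8)/(1.2 − 0.8) = 0.3000/0.4000 = 0.7500
Terminal stock prices: S_uu = 100.8, S_ud = 67.2, S_dd = 44.8
Terminal payoffs (K − S): max(-25.8, 0) = 0, max(7.8, 0) = 7.8, max(30.2, 0) = 30.2
Node u (S = 84): continuation = 1/1.1·[0.7500·0.0000 + 0.2500·7.8000] = 1.7727; exercise value = 0.0000 ≤ continuation, so V_u = 1.7727
Node d (S = 56): continuation = 1/1.1·[0.7500·7.8000 + 0.2500·30.2000] = 12.1818; exercise value = 19.0000 > continuation, so V_d = 19.0000 (exercise)
Node 0 (S = 70): continuation = 1/1.1·[0.7500·1.7727 + 0.2500·19.0000] = 5.5269; exercise value = 5.0000 ≤ continuation, so V_0 = 5.5269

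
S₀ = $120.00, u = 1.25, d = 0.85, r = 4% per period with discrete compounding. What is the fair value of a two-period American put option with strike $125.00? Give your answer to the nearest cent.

Risk-neutral probability p = (1 + 0.04 − 0.85)/(1.25 − 0.85) = 0.1900/0.4000 = 0.4750
Terminal stock prices: S_uu = 187.5, S_ud = 127.5, S_dd = 86.7
Terminal payoffs (K − S): max(-62.5, 0) = 0, max(-2.5, 0) = 0, max(38.3, 0) = 38.3
Node u (S = 150): continuation = 1/1.04·[0.4750·0.0000 + 0.5250·0.0000] = 0.0000; exercise value = 0.0000 ≤ continuation, so V_u = 0.0000
Node d (S = 102): continuation = 1/1.04·[0.4750·0.0000 + 0.5250·38.3000] = 19.3341; exercise value = 23.0000 > continuation, so V_d = 23.0000 (exercise)
Node 0 (S = 120): continuation = 1/1.04·[0.4750·0.0000 + 0.5250·23.0000] = 11.6106; exercise value = 5.0000 ≤ continuation, so V_0 = 11.6106

$11.61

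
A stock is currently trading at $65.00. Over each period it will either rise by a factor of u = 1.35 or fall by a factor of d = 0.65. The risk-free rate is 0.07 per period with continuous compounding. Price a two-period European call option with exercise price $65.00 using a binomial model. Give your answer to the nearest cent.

Risk-neutral probability p = (e^0.07 − 0.65)/(1.35 − 0.65) = 0.4225/0.7000 = 0.6036
Terminal stock prices: S_uu = 118.5, S_ud = 57.04, S_dd = 27.46
Terminal payoffs (S − K): max(53.46, 0) = 53.46, max(-7.962, 0) = 0, max(-37.54, 0) = 0
Node u (S = 87.75): V_u = e^(−0.07)·[0.6036·53.4625 + 0.3964·0.0000] = 30.0875
Node d (S = 42.25): V_d = e^(−0.07)·[0.6036·0.0000 + 0.3964·0.0000] = 0.0000
Node 0 (S = 65): V_0 = e^(−0.07)·[0.6036·30.0875 + 0.3964·0.0000] = 16.9325

$16.93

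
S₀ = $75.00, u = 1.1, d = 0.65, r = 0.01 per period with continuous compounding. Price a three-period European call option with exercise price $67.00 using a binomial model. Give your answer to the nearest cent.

$16.32

Risk-neutral probability p = (e^0.01 − 0.65)/(1.1 − 0.65) = 0.3601/0.4500 = 0.8001
Terminal stock prices: S_uuu = 99.83, S_uud = 58.99, S_udd = 34.86, S_ddd = 20.6
Terminal payoffs (S − K): max(32.83, 0) = 32.83, max(-8.012, 0) = 0, max(-32.14, 0) = 0, max(-46.4, 0) = 0
Node uu (S = 90.75): V_uu = e^(−0.01)·[0.8001·32.8250 + 0.1999·0.0000] = 26.0023
Node ud (S = 53.62): V_ud = e^(−0.01)·[0.8001·0.0000 + 0.1999·0.0000] = 0.0000
Node dd (S = 31.69): V_dd = e^(−0.01)·[0.8001·0.0000 + 0.1999·0.0000] = 0.0000
Node u (S = 82.5): V_u = e^(−0.01)·[0.8001·26.0023 + 0.1999·0.0000] = 20.5978
Node d (S = 48.75): V_d = e^(−0.01)·[0.8001·0.0000 + 0.1999·0.0000] = 0.0000
Node 0 (S = 75): V_0 = e^(−0.01)·[0.8001·20.5978 + 0.1999·0.0000] = 16.3165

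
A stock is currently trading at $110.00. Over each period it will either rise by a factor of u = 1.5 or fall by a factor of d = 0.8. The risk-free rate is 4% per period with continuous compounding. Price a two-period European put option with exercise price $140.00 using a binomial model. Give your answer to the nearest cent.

$30.98

Risk-neutral probability p = (e^0.04 − 0.8)/(1.5 − 0.8) = 0.2408/0.7000 = 0.3440
Terminal stock prices: S_uu = 247.5, S_ud = 132, S_dd = 70.4
Terminal payoffs (K − S): max(-107.5, 0) = 0, max(8, 0) = 8, max(69.6, 0) = 69.6
Node u (S = 165): V_u = e^(−0.04)·[0.3440·0.0000 + 0.6560·8.0000] = 5.0421
Node d (S = 88): V_d = e^(−0.04)·[0.3440·8.0000 + 0.6560·69.6000] = 46.5105
Node 0 (S = 110): V_0 = e^(−0.04)·[0.3440·5.0421 + 0.6560·46.5105] = 30.9804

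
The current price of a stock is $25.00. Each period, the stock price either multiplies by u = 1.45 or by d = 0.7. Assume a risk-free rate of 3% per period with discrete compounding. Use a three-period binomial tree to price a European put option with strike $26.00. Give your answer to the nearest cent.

$5.92

Risk-neutral probability p = (1 + 0.03 − 0.7)/(1.45 − 0.7) = 0.3300/0.7500 = 0.4400
Terminal stock prices: S_uuu = 76.22, S_uud = 36.79, S_udd = 17.76, S_ddd = 8.575
Terminal payoffs (K − S): max(-50.22, 0) = 0, max(-10.79, 0) = 0, max(8.238, 0) = 8.238, max(17.43, 0) = 17.43
Node uu (S = 52.56): V_uu = 1/1.03·[0.4400·0.0000 + 0.5600·0.0000] = 0.0000
Node ud (S = 25.38): V_ud = 1/1.03·[0.4400·0.0000 + 0.5600·8.2375] = 4.4786
Node dd (S = 12.25): V_dd = 1/1.03·[0.4400·8.2375 + 0.5600·17.4250] = 12.9927
Node u (S = 36.25): V_u = 1/1.03·[0.4400·0.0000 + 0.5600·4.4786] = 2.4350
Node d (S = 17.5): V_d = 1/1.03·[0.4400·4.4786 + 0.5600·12.9927] = 8.9772
Node 0 (S = 25): V_0 = 1/1.03·[0.4400·2.4350 + 0.5600·8.9772] = 5.9210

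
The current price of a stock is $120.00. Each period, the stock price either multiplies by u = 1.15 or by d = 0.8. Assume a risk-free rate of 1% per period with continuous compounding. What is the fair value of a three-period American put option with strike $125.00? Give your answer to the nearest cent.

Risk-neutral probability p = (e^0.01 − 0.8)/(1.15 − 0.8) = 0.2101/0.3500 = 0.6001
Terminal stock prices: S_uuu = 182.5, S_uud = 127, S_udd = 88.32, S_ddd = 61.44
Terminal payoffs (K − S): max(-57.5, 0) = 0, max(-1.96, 0) = 0, max(36.68, 0) = 36.68, max(63.56, 0) = 63.56
Node uu (S = 158.7): continuation = e^(−0.01)·[0.6001·0.0000 + 0.3999·0.0000] = 0.0000; exercise value = 0.0000 ≤ continuation, so V_uu = 0.0000
Node ud (S = 110.4): continuation = e^(−0.01)·[0.6001·0.0000 + 0.3999·36.6800] = 14.5208; exercise value = 14.6000 > continuation, so V_ud = 14.6000 (exercise)
Node dd (S = 76.8): continuation = e^(−0.01)·[0.6001·36.6800 + 0.3999·63.5600] = 46.9562; exercise value = 48.2000 > continuation, so V_dd = 48.2000 (exercise)
Node u (S = 138): continuation = e^(−0.01)·[0.6001·0.0000 + 0.3999·14.6000] = 5.7798; exercise value = 0.0000 ≤ continuation, so V_u = 5.7798
Node d (S = 96): continuation = e^(−0.01)·[0.6001·14.6000 + 0.3999·48.2000] = 27.7562; exercise value = 29.0000 > continuation, so V_d = 29.0000 (exercise)
Node 0 (S = 120): continuation = e^(−0.01)·[0.6001·5.7798 + 0.3999·29.0000] = 14.9147; exercise value = 5.0000 ≤ continuation, so V_0 = 14.9147

$14.91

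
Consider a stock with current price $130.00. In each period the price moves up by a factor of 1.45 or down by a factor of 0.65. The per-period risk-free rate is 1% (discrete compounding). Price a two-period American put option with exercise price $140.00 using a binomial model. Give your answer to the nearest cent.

Risk-neutral probability p = (1 + 0.01 − 0.65)/(1.45 − 0.65) = 0.3600/0.8000 = 0.4500
Terminal stock prices: S_uu = 273.3, S_ud = 122.5, S_dd = 54.93
Terminal payoffs (K − S): max(-133.3, 0) = 0, max(17.47, 0) = 17.47, max(85.07, 0) = 85.07
Node u (S = 188.5): continuation = 1/1.01·[0.4500·0.0000 + 0.5500·17.4750] = 9.5161; exercise value = 0.0000 ≤ continuation, so V_u = 9.5161
Node d (S = 84.5): continuation = 1/1.01·[0.4500·17.4750 + 0.5500·85.0750] = 54.1139; exercise value = 55.5000 > continuation, so V_d = 55.5000 (exercise)
Node 0 (S = 130): continuation = 1/1.01·[0.4500·9.5161 + 0.5500·55.5000] = 34.4626; exercise value = 10.0000 ≤ continuation, so V_0 = 34.4626

$34.46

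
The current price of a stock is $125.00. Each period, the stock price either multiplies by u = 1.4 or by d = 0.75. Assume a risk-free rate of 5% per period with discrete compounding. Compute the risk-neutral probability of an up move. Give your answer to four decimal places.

Risk-neutral probability p = (1 + 0.05 − 0.75)/(1.4 − 0.75) = 0.3000/0.6500 = 0.4615

p = 0.4615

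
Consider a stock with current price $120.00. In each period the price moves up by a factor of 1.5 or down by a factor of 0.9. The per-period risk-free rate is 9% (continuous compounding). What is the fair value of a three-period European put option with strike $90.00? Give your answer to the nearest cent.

$0.60

Risk-neutral probability p = (e^0.09 − 0.9)/(1.5 − 0.9) = 0.1942/0.6000 = 0.3236
Terminal stock prices: S_uuu = 405, S_uud = 243, S_udd = 145.8, S_ddd = 87.48
Terminal payoffs (K − S): max(-315, 0) = 0, max(-153, 0) = 0, max(-55.8, 0) = 0, max(2.52, 0) = 2.52
Node uu (S = 270): V_uu = e^(−0.09)·[0.3236·0.0000 + 0.6764·0.0000] = 0.0000
Node ud (S = 162): V_ud = e^(−0.09)·[0.3236·0.0000 + 0.6764·0.0000] = 0.0000
Node dd (S = 97.2): V_dd = e^(−0.09)·[0.3236·0.0000 + 0.6764·2.5200] = 1.5578
Node u (S = 180): V_u = e^(−0.09)·[0.3236·0.0000 + 0.6764·0.0000] = 0.0000
Node d (S = 108): V_d = e^(−0.09)·[0.3236·0.0000 + 0.6764·1.5578] = 0.9630
Node 0 (S = 120): V_0 = e^(−0.09)·[0.3236·0.0000 + 0.6764·0.9630] = 0.5953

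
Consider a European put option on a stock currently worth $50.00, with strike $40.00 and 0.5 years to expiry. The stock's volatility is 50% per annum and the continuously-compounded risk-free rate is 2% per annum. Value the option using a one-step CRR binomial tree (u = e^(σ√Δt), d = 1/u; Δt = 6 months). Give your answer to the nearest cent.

CRR parameters: u = e^(σ√Δt) = e^(0.5·√0.5) = 1.4241, d = 1/u = 0.7022
Per-period rate: rΔt = 0.02·0.5 = 0.01, so R = e^0.01 = 1.0101
Risk-neutral probability p = (e^0.01 − 0.7022)/(1.4241 − 0.7022) = 0.3079/0.7219 = 0.4264
Terminal stock prices: S_u = 71.21, S_d = 35.11
Terminal payoffs (K − S): max(-31.21, 0) = 0, max(4.891, 0) = 4.891
Node 0 (S = 50): V_0 = e^(−0.01)·[0.4264·0.0000 + 0.5736·4.8906] = 2.7771

$2.78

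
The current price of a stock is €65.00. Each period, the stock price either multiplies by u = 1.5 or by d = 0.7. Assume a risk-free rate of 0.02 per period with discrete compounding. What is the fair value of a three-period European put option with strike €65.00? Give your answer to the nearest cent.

€15.70

Risk-neutral probability p = (1 + 0.02 − 0.7)/(1.5 − 0.7) = 0.3200/0.8000 = 0.4000
Terminal stock prices: S_uuu = 219.4, S_uud = 102.4, S_udd = 47.77, S_ddd = 22.29
Terminal payoffs (K − S): max(-154.4, 0) = 0, max(-37.38, 0) = 0, max(17.23, 0) = 17.23, max(42.71, 0) = 42.71
Node uu (S = 146.2): V_uu = 1/1.02·[0.4000·0.0000 + 0.6000·0.0000] = 0.0000
Node ud (S = 68.25): V_ud = 1/1.02·[0.4000·0.0000 + 0.6000·17.2250] = 10.1324
Node dd (S = 31.85): V_dd = 1/1.02·[0.4000·17.2250 + 0.6000·42.7050] = 31.8755
Node u (S = 97.5): V_u = 1/1.02·[0.4000·0.0000 + 0.6000·10.1324] = 5.9602
Node d (S = 45.5): V_d = 1/1.02·[0.4000·10.1324 + 0.6000·31.8755] = 22.7238
Node 0 (S = 65): V_0 = 1/1.02·[0.4000·5.9602 + 0.6000·22.7238] = 15.7043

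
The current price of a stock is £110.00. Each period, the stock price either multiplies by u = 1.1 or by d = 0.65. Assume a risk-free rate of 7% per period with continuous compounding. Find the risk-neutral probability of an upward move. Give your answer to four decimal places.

p = 0.9389

Risk-neutral probability p = (e^0.07 − 0.65)/(1.1 − 0.65) = 0.4225/0.4500 = 0.9389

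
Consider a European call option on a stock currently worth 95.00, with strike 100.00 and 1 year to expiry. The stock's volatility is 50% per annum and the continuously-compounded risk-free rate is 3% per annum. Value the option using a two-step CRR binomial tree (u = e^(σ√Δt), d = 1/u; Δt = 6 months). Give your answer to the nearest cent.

CRR parameters: u = e^(σ√Δt) = e^(0.5·√0.5) = 1.4241, d = 1/u = 0.7022
Per-period rate: rΔt = 0.03·0.5 = 0.015, so R = e^0.015 = 1.0151
Risk-neutral probability p = (e^0.015 − 0.7022)/(1.4241 − 0.7022) = 0.3129/0.7219 = 0.4335
Terminal stock prices: S_uu = 192.7, S_ud = 95, S_dd = 46.84
Terminal payoffs (S − K): max(92.67, 0) = 92.67, max(-5, 0) = 0, max(-53.16, 0) = 0
Node u (S = 135.3): V_u = e^(−0.015)·[0.4335·92.6709 + 0.5665·0.0000] = 39.5707
Node d (S = 66.71): V_d = e^(−0.015)·[0.4335·0.0000 + 0.5665·0.0000] = 0.0000
Node 0 (S = 95): V_0 = e^(−0.015)·[0.4335·39.5707 + 0.5665·0.0000] = 16.8967

16.90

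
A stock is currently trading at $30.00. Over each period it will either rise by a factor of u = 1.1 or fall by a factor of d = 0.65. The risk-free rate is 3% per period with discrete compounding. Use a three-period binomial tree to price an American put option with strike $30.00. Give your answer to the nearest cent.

Risk-neutral probability p = (1 + 0.03 − 0.65)/(1.1 − 0.65) = 0.3800/0.4500 = 0.8444
Terminal stock prices: S_uuu = 39.93, S_uud = 23.6, S_udd = 13.94, S_ddd = 8.239
Terminal payoffs (K − S): max(-9.93, 0) = 0, max(6.405, 0) = 6.405, max(16.06, 0) = 16.06, max(21.76, 0) = 21.76
Node uu (S = 36.3): continuation = 1/1.03·[0.8444·0.0000 + 0.1556·6.4050] = 0.9673; exercise value = 0.0000 ≤ continuation, so V_uu = 0.9673
Node ud (S = 21.45): continuation = 1/1.03·[0.8444·6.4050 + 0.1556·16.0575] = 7.6762; exercise value = 8.5500 > continuation, so V_ud = 8.5500 (exercise)
Node dd (S = 12.68): continuation = 1/1.03·[0.8444·16.0575 + 0.1556·21.7613] = 16.4512; exercise value = 17.3250 > continuation, so V_dd = 17.3250 (exercise)
Node u (S = 33): continuation = 1/1.03·[0.8444·0.9673 + 0.1556·8.5500] = 2.0843; exercise value = 0.0000 ≤ continuation, so V_u = 2.0843
Node d (S = 19.5): continuation = 1/1.03·[0.8444·8.5500 + 0.1556·17.3250] = 9.6262; exercise value = 10.5000 > continuation, so V_d = 10.5000 (exercise)
Node 0 (S = 30): continuation = 1/1.03·[0.8444·2.0843 + 0.1556·10.5000] = 3.2946; exercise value = 0.0000 ≤ continuation, so V_0 = 3.2946

$3.29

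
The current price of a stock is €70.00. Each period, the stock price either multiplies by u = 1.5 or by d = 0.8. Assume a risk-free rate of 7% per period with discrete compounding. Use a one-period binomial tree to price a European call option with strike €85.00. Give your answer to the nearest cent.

€7.21

Risk-neutral probability p = (1 + 0.07 − 0.8)/(1.5 − 0.8) = 0.2700/0.7000 = 0.3857
Terminal stock prices: S_u = 105, S_d = 56
Terminal payoffs (S − K): max(20, 0) = 20, max(-29, 0) = 0
Node 0 (S = 70): V_0 = 1/1.07·[0.3857·20.0000 + 0.6143·0.0000] = 7.2096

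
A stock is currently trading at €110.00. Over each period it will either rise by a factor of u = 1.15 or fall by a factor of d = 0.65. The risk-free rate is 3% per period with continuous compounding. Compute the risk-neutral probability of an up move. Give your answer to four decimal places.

p = 0.7609

Risk-neutral probability p = (e^0.03 − 0.65)/(1.15 − 0.65) = 0.3805/0.5000 = 0.7609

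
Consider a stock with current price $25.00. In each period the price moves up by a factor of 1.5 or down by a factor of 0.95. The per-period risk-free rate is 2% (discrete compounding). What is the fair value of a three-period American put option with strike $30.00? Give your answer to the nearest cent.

Risk-neutral probability p = (1 + 0.02 − 0.95)/(1.5 − 0.95) = 0.0700/0.5500 = 0.1273
Terminal stock prices: S_uuu = 84.38, S_uud = 53.44, S_udd = 33.84, S_ddd = 21.43
Terminal payoffs (K − S): max(-54.38, 0) = 0, max(-23.44, 0) = 0, max(-3.844, 0) = 0, max(8.566, 0) = 8.566
Node uu (S = 56.25): continuation = 1/1.02·[0.1273·0.0000 + 0.8727·0.0000] = 0.0000; exercise value = 0.0000 ≤ continuation, so V_uu = 0.0000
Node ud (S = 35.62): continuation = 1/1.02·[0.1273·0.0000 + 0.8727·0.0000] = 0.0000; exercise value = 0.0000 ≤ continuation, so V_ud = 0.0000
Node dd (S = 22.56): continuation = 1/1.02·[0.1273·0.0000 + 0.8727·8.5656] = 7.3289; exercise value = 7.4375 > continuation, so V_dd = 7.4375 (exercise)
Node u (S = 37.5): continuation = 1/1.02·[0.1273·0.0000 + 0.8727·0.0000] = 0.0000; exercise value = 0.0000 ≤ continuation, so V_u = 0.0000
Node d (S = 23.75): continuation = 1/1.02·[0.1273·0.0000 + 0.8727·7.4375] = 6.3636; exercise value = 6.2500 ≤ continuation, so V_d = 6.3636
Node 0 (S = 25): continuation = 1/1.02·[0.1273·0.0000 + 0.8727·6.3636] = 5.4448; exercise value = 5.0000 ≤ continuation, so V_0 = 5.4448

$5.44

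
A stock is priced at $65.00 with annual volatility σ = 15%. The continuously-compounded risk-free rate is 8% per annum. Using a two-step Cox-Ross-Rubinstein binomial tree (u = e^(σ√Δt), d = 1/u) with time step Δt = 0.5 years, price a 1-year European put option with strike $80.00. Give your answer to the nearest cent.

$9.00

CRR parameters: u = e^(σ√Δt) = e^(0.15·√0.5) = 1.1119, d = 1/u = 0.8994
Per-period rate: rΔt = 0.08·0.5 = 0.04, so R = e^0.04 = 1.0408
Risk-neutral probability p = (e^0.04 − 0.8994)/(1.1119 − 0.8994) = 0.1414/0.2125 = 0.6655
Terminal stock prices: S_uu = 80.36, S_ud = 65, S_dd = 52.58
Terminal payoffs (K − S): max(-0.3602, 0) = 0, max(15, 0) = 15, max(27.42, 0) = 27.42
Node u (S = 72.27): V_u = e^(−0.04)·[0.6655·0.0000 + 0.3345·15.0000] = 4.8203
Node d (S = 58.46): V_d = e^(−0.04)·[0.6655·15.0000 + 0.3345·27.4242] = 18.4044
Node 0 (S = 65): V_0 = e^(−0.04)·[0.6655·4.8203 + 0.3345·18.4044] = 8.9966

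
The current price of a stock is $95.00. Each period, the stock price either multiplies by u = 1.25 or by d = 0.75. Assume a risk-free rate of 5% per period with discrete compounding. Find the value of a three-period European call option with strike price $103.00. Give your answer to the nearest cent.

Risk-neutral probability p = (1 + 0.05 − 0.75)/(1.25 − 0.75) = 0.3000/0.5000 = 0.6000
Terminal stock prices: S_uuu = 185.5, S_uud = 111.3, S_udd = 66.8, S_ddd = 40.08
Terminal payoffs (S − K): max(82.55, 0) = 82.55, max(8.328, 0) = 8.328, max(-36.2, 0) = 0, max(-62.92, 0) = 0
Node uu (S = 148.4): V_uu = 1/1.05·[0.6000·82.5469 + 0.4000·8.3281] = 50.3423
Node ud (S = 89.06): V_ud = 1/1.05·[0.6000·8.3281 + 0.4000·0.0000] = 4.7589
Node dd (S = 53.44): V_dd = 1/1.05·[0.6000·0.0000 + 0.4000·0.0000] = 0.0000
Node u (S = 118.8): V_u = 1/1.05·[0.6000·50.3423 + 0.4000·4.7589] = 30.5799
Node d (S = 71.25): V_d = 1/1.05·[0.6000·4.7589 + 0.4000·0.0000] = 2.7194
Node 0 (S = 95): V_0 = 1/1.05·[0.6000·30.5799 + 0.4000·2.7194] = 18.5102

$18.51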